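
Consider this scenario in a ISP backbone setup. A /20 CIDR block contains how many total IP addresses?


Given: CIDR prefix /20
Host bits = 32 - 20 = 12
Total addresses = 2^12 = 4096

4096


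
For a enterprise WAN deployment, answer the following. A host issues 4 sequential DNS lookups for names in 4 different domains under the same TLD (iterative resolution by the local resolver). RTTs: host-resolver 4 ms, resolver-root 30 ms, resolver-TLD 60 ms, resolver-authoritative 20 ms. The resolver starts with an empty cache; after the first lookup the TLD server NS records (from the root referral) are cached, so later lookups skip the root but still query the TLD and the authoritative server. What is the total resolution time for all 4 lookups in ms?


Lookup 1 (cold cache): local + root + TLD + auth = 4 + 30 + 60 + 20 = 114 ms
Lookups 2..4 (TLD NS cached -> skip root; new domain -> still ask TLD and auth): local + TLD + auth = 4 + 60 + 20 = 84 ms each
Remaining 3 lookups: 3 * 84 = 252 ms
Total = 114 + 252 = 366 ms

366


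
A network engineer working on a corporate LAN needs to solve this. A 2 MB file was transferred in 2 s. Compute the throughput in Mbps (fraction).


Given: file = 2 MB, time = 2 s
File in Mb = 2 * 8 = 16 Mb
Throughput = 16 / 2 Mbps
Throughput = 8 Mbps

8


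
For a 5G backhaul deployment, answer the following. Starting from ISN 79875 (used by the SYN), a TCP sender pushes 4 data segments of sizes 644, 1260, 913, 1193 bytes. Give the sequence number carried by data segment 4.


The SYN occupies sequence number ISN = 79875, so the first data byte is ISN + 1 = 79876.
SEQ of data segment i = (ISN + 1) + sum of payload sizes of segments 1..i-1.
Segment 1: SEQ = 79876, payload = 644 bytes
Segment 2: SEQ = 80520, payload = 1260 bytes
Segment 3: SEQ = 81780, payload = 913 bytes
Segment 4: SEQ = 82693, payload = 1193 bytes
SEQ of segment 4 = 79876 + 644 + 1260 + 913 = 82693

82693


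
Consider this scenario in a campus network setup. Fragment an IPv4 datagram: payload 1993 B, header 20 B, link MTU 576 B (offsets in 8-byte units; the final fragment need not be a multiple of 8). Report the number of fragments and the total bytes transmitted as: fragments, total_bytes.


Max data per non-final fragment = floor((MTU - header)/8)*8 = floor((576 - 20)/8)*8 = floor(556/8)*8 = 552 B
Final fragment needs no 8-byte alignment: it can carry up to MTU - header = 556 B
Non-final fragments needed = ceil((payload - 556) / 552) = ceil(1437/552) = ceil(2.6033) = 3
Number of fragments = 3 + 1 = 4
Fragment sizes (data): 3 * 552 B + 337 B (last, 337 <= 556 OK)
Total bytes sent = payload + n_frags * header = 1993 + 4*20 = 1993 + 80 = 2073 B

4, 2073


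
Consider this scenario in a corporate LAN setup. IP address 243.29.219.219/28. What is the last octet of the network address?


Given: IP = 243.29.219.219, prefix = /28
Subnet mask = 255.255.255.240
Last octet of IP: 219
Last octet of mask: 240
Network last octet = 219 AND 240 = 208

208


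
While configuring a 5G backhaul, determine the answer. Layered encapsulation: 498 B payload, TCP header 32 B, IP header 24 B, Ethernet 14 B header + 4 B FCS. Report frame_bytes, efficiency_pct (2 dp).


TCP segment = 498 + 32 = 530 B
IP packet = 530 + 24 = 554 B
Ethernet frame = 554 + 14 + 4 = 572 B
Efficiency = app / frame = 498 / 572 = 0.870629 = 87.0629% -> 87.06% (2 dp)

572, 87.06


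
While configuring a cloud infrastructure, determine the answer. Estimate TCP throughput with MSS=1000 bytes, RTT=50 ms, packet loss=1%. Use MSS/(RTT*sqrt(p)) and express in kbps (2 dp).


Given: MSS = 1000 bytes, RTT = 50 ms, loss = 1%
RTT in seconds = 50 / 1000 = 0.05
Loss rate = 1% = 0.01
sqrt(loss) = sqrt(0.01) = 0.1
Throughput (bytes/s) = 1000 / (0.05 * 0.1) = 200000.0000
Throughput (kbps) = 200000.0000 * 8 / 1000 = 1600.000000 -> 1600.00 kbps (2 dp)

1600.00


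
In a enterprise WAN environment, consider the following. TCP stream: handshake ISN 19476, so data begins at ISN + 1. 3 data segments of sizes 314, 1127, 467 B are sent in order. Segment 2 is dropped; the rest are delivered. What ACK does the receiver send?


SYN uses sequence number 19476; first data byte = ISN + 1 = 19477.
Segment 1: SEQ = 19477, len = 314 B, covers [19477, 19790]
Segment 2: SEQ = 19791, len = 1127 B, covers [19791, 20917] [LOST]
Segment 3: SEQ = 20918, len = 467 B, covers [20918, 21384]
In-order data received: bytes [19477, 19790] (segments 1..1).
Segment 2 missing -> gap begins at byte 19791; later segments buffered out of order.
Cumulative ACK = next expected in-order byte = 19477 + 314 = 19791

19791


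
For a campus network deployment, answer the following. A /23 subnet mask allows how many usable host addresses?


Given: subnet mask /23
Host bits = 32 - 23 = 9
Total addresses = 2^9 = 512
Usable hosts = 512 - 2 (network + broadcast) = 510

510


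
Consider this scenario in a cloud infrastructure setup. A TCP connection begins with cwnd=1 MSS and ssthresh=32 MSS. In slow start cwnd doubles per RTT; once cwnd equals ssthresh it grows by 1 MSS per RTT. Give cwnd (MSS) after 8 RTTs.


RTT 0: cwnd = 1 MSS (initial)
RTT 1: cwnd = 2 MSS (slow start, doubled)
RTT 2: cwnd = 4 MSS (slow start, doubled)
RTT 3: cwnd = 8 MSS (slow start, doubled)
RTT 4: cwnd = 16 MSS (slow start, doubled)
RTT 5: cwnd = 32 MSS (slow start, doubled)
RTT 6: cwnd = 33 MSS (congestion avoidance, +1)
RTT 7: cwnd = 34 MSS (congestion avoidance, +1)
RTT 8: cwnd = 35 MSS (congestion avoidance, +1)

35


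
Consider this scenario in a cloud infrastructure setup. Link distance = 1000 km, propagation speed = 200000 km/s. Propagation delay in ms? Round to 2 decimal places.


Given: distance = 1000 km, speed = 200000 km/s
Delay = distance / speed = 1000 / 200000 seconds
Delay in ms = 1000 * 1000 / 200000
Delay = 5.0000 ms
Rounded to 2 dp = 5.00 ms

5.00


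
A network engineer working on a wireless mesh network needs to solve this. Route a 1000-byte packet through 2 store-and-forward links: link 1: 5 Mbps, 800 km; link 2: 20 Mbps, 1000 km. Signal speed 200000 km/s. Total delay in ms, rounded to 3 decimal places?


Packet = 1000 bytes = 8000 bits. Store-and-forward: sum (t_trans + t_prop) per link.
Link 1: t_trans = 8000/(5*10^6) s = 1.6000 ms; t_prop = 800/200000 s = 4.0000 ms; subtotal = 5.6000 ms
Link 2: t_trans = 8000/(20*10^6) s = 0.4000 ms; t_prop = 1000/200000 s = 5.0000 ms; subtotal = 5.4000 ms
End-to-end = 5.6000 + 5.4000 = 11.0000 ms -> 11.000 ms (3 dp)

11.000


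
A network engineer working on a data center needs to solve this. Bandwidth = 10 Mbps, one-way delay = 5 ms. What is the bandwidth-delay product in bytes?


Given: bandwidth = 10 Mbps, delay = 5 ms
BDP in bits = 10 * 10^6 * 5 / 1000
BDP in bits = 50000
BDP in bytes = 50000 / 8 = 6250

6250


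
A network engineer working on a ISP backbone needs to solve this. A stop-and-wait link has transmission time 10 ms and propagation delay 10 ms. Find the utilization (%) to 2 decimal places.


Given: Ttrans = 10 ms, Tprop = 10 ms
RTT = 2 * Tprop = 2 * 10 = 20 ms
U = Ttrans / (Ttrans + RTT)
U = 10 / (10 + 20)
U = 10 / 30 = 0.333333
U% = 33.33%

33.33


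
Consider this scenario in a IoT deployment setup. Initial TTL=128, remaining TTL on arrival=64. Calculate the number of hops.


Given: initial TTL = 128, received TTL = 64
Hops = initial TTL - received TTL
Hops = 128 - 64 = 64

64


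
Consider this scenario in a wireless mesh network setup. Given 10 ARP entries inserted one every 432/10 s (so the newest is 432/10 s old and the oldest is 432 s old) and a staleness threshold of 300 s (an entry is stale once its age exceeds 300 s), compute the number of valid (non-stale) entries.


Ages are k * 432/10 s for k = 1..10 (spacing = 43.2000 s).
Entry k is valid iff k * 432/10 <= 300 iff k <= 10 * 300 / 432 = 6.9444
n_valid = floor(6.9444) = 6
(n_stale = 10 - 6 = 4)

6


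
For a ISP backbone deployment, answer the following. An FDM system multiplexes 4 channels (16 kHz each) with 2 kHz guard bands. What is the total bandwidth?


Given: 4 channels, 16 kHz each, guard = 2 kHz
Channel bandwidth = 4 * 16 = 64 kHz
Guard bands = 3 gaps * 2 kHz = 6 kHz
Total = 64 + 6 = 70 kHz

70


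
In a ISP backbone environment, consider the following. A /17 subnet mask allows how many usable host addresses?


Given: subnet mask /17
Host bits = 32 - 17 = 15
Total addresses = 2^15 = 32768
Usable hosts = 32768 - 2 (network + broadcast) = 32766

32766


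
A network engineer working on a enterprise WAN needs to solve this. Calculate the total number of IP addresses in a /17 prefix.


Given: CIDR prefix /17
Host bits = 32 - 17 = 15
Total addresses = 2^15 = 32768

32768


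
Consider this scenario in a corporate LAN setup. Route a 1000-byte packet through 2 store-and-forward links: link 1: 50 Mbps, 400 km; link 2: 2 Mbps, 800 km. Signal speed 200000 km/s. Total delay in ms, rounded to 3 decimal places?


Packet = 1000 bytes = 8000 bits. Store-and-forward: sum (t_trans + t_prop) per link.
Link 1: t_trans = 8000/(50*10^6) s = 0.1600 ms; t_prop = 400/200000 s = 2.0000 ms; subtotal = 2.1600 ms
Link 2: t_trans = 8000/(2*10^6) s = 4.0000 ms; t_prop = 800/200000 s = 4.0000 ms; subtotal = 8.0000 ms
End-to-end = 2.1600 + 8.0000 = 10.1600 ms -> 10.160 ms (3 dp)

10.160


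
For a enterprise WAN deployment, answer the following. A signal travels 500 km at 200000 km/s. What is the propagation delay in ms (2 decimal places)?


Given: distance = 500 km, speed = 200000 km/s
Delay = distance / speed = 500 / 200000 seconds
Delay in ms = 500 * 1000 / 200000
Delay = 2.5000 ms
Rounded to 2 dp = 2.50 ms

2.50


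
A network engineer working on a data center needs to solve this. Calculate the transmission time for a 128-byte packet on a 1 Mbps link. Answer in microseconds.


Given: packet = 128 bytes, bandwidth = 1 Mbps
Packet in bits = 128 * 8 = 1024 bits
Bandwidth = 1 * 10^6 = 1000000 bps
Time = 1024 / 1000000 seconds
Time in us = 1024 * 10^6 / 1000000 = 1024

1024


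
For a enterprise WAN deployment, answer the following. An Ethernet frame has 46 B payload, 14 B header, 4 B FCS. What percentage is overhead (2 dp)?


Given: payload = 46 B, header = 14 B, trailer = 4 B
Overhead bytes = header + trailer = 14 + 4 = 18
Total frame = payload + overhead = 46 + 18 = 64
Overhead % = 18 / 64 * 100 = 28.1250% -> 28.13% (2 dp)

28.13


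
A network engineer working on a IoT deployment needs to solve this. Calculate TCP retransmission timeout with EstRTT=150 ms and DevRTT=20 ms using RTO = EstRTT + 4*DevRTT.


Given: EstRTT = 150 ms, DevRTT = 20 ms
Timeout = EstRTT + 4 * DevRTT
4 * DevRTT = 4 * 20 = 80
Timeout = 150 + 80 = 230 ms

230


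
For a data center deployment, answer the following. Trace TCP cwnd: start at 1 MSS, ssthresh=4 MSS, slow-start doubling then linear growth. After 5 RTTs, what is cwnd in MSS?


RTT 0: cwnd = 1 MSS (initial)
RTT 1: cwnd = 2 MSS (slow start, doubled)
RTT 2: cwnd = 4 MSS (slow start, doubled)
RTT 3: cwnd = 5 MSS (congestion avoidance, +1)
RTT 4: cwnd = 6 MSS (congestion avoidance, +1)
RTT 5: cwnd = 7 MSS (congestion avoidance, +1)

7


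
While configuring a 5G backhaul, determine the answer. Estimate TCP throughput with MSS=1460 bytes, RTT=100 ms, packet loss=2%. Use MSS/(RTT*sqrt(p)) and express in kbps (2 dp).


Given: MSS = 1460 bytes, RTT = 100 ms, loss = 2%
RTT in seconds = 100 / 1000 = 0.1
Loss rate = 2% = 0.02
sqrt(loss) = sqrt(0.02) = 0.141421356237
Throughput (bytes/s) = 1460 / (0.1 * 0.141421356237) = 103237.5901
Throughput (kbps) = 103237.5901 * 8 / 1000 = 825.900720 -> 825.90 kbps (2 dp)

825.90


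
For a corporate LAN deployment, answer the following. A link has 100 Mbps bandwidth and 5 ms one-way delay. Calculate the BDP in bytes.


Given: bandwidth = 100 Mbps, delay = 5 ms
BDP in bits = 100 * 10^6 * 5 / 1000
BDP in bits = 500000
BDP in bytes = 500000 / 8 = 62500

62500


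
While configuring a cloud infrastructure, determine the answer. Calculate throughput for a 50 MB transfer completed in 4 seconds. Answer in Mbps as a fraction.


Given: file = 50 MB, time = 4 s
File in Mb = 50 * 8 = 400 Mb
Throughput = 400 / 4 Mbps
Throughput = 100 Mbps

100


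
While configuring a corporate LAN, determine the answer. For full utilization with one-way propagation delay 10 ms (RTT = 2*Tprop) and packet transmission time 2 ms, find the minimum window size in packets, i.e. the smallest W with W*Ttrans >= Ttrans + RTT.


Given: Ttrans = 2 ms, RTT = 20 ms (= 2 * Tprop, Tprop = 10 ms)
Time until first ACK returns = Ttrans + RTT = 2 + 20 = 22 ms
Need W * Ttrans >= Ttrans + RTT  ->  W >= (Ttrans + RTT) / Ttrans
(Ttrans + RTT) / Ttrans = 22 / 2 = 11
W_min = ceil(11) = 11

11


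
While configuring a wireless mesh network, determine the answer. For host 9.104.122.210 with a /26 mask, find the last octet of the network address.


Given: IP = 9.104.122.210, prefix = /26
Subnet mask = 255.255.255.192
Last octet of IP: 210
Last octet of mask: 192
Network last octet = 210 AND 192 = 192

192


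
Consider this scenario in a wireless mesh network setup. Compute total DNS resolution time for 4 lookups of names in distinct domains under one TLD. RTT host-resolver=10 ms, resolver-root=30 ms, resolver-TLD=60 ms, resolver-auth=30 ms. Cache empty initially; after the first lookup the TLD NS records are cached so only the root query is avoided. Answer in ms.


Lookup 1 (cold cache): local + root + TLD + auth = 10 + 30 + 60 + 30 = 130 ms
Lookups 2..4 (TLD NS cached -> skip root; new domain -> still ask TLD and auth): local + TLD + auth = 10 + 60 + 30 = 100 ms each
Remaining 3 lookups: 3 * 100 = 300 ms
Total = 130 + 300 = 430 ms

430


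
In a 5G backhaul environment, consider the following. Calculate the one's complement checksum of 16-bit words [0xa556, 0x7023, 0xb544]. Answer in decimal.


Given words: [0xa556, 0x7023, 0xb544]
Step 1: Sum all words
Raw sum = 42326 + 28707 + 46404 = 117437
Step 2: Fold carry: (51901 + 1) = 51902
One's complement = ~51902 & 0xFFFF = 13633

13633


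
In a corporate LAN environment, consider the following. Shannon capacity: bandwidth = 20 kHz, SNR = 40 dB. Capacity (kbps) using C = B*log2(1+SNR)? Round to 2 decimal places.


Given: B = 20 kHz, SNR = 40 dB
SNR linear = 10^(40/10) = 10000
1 + SNR = 10001
log2(10001) = 13.2878566418
C = 20 * 1000 * 13.2878566418 = 265757.1328 bps
C = 265.757133 kbps -> 265.76 kbps (2 dp)

265.76


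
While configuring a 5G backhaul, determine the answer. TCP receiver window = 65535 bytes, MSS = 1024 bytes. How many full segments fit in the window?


Given: RWND = 65535 bytes, MSS = 1024 bytes
Full segments = floor(RWND / MSS)
Full segments = floor(65535 / 1024)
Full segments = floor(63.999) = 63

63


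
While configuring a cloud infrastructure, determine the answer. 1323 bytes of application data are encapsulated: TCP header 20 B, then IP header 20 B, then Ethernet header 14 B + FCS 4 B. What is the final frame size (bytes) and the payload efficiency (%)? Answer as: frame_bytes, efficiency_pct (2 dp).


TCP segment = 1323 + 20 = 1343 B
IP packet = 1343 + 20 = 1363 B
Ethernet frame = 1363 + 14 + 4 = 1381 B
Efficiency = app / frame = 1323 / 1381 = 0.958001 = 95.8001% -> 95.80% (2 dp)

1381, 95.80


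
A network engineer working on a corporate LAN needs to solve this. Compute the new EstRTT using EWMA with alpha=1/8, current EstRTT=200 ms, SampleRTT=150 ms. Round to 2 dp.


Given: EstRTT = 200 ms, SampleRTT = 150 ms, alpha = 1/8
New EstRTT = (1 - alpha) * EstRTT + alpha * SampleRTT
(7/8) * 200 = 175
(1/8) * 150 = 18.75
New EstRTT = 175 + 18.75 = 193.75 ms -> 193.75 ms (2 dp)

193.75


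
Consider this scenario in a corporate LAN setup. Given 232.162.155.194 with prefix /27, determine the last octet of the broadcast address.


Given: IP = 232.162.155.194, prefix = /27
Host bits = 32 - 27 = 5
Network last octet = 194 AND mask = 192
Host part size = 2^5 - 1 = 31
Broadcast last octet = 192 OR 31 = 223

223


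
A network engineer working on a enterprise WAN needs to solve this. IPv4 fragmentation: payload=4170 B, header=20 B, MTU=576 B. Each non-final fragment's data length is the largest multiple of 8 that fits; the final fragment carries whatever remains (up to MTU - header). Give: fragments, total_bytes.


Max data per non-final fragment = floor((MTU - header)/8)*8 = floor((576 - 20)/8)*8 = floor(556/8)*8 = 552 B
Final fragment needs no 8-byte alignment: it can carry up to MTU - header = 556 B
Non-final fragments needed = ceil((payload - 556) / 552) = ceil(3614/552) = ceil(6.5471) = 7
Number of fragments = 7 + 1 = 8
Fragment sizes (data): 7 * 552 B + 306 B (last, 306 <= 556 OK)
Total bytes sent = payload + n_frags * header = 4170 + 8*20 = 4170 + 160 = 4330 B

8, 4330


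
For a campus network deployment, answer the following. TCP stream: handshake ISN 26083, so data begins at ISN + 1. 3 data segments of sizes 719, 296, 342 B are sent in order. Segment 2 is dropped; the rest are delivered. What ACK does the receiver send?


SYN uses sequence number 26083; first data byte = ISN + 1 = 26084.
Segment 1: SEQ = 26084, len = 719 B, covers [26084, 26802]
Segment 2: SEQ = 26803, len = 296 B, covers [26803, 27098] [LOST]
Segment 3: SEQ = 27099, len = 342 B, covers [27099, 27440]
In-order data received: bytes [26084, 26802] (segments 1..1).
Segment 2 missing -> gap begins at byte 26803; later segments buffered out of order.
Cumulative ACK = next expected in-order byte = 26084 + 719 = 26803

26803


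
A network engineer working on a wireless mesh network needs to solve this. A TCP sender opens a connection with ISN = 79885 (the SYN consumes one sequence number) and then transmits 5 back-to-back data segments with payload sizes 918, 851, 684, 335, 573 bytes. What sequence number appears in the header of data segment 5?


The SYN occupies sequence number ISN = 79885, so the first data byte is ISN + 1 = 79886.
SEQ of data segment i = (ISN + 1) + sum of payload sizes of segments 1..i-1.
Segment 1: SEQ = 79886, payload = 918 bytes
Segment 2: SEQ = 80804, payload = 851 bytes
Segment 3: SEQ = 81655, payload = 684 bytes
Segment 4: SEQ = 82339, payload = 335 bytes
Segment 5: SEQ = 82674, payload = 573 bytes
SEQ of segment 5 = 79886 + 918 + 851 + 684 + 335 = 82674

82674


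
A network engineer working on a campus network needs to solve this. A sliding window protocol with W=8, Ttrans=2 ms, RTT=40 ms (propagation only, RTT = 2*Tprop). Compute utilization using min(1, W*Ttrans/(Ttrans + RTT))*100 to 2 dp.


Given: W = 8, Ttrans = 2 ms, RTT = 40 ms (= 2 * Tprop, Tprop = 20 ms)
Cycle time = Ttrans + RTT = 2 + 40 = 42 ms (first packet sent until its ACK returns)
W * Ttrans = 8 * 2 = 16 ms of sending per cycle
W * Ttrans / (Ttrans + RTT) = 16 / 42 = 0.380952
U = min(1, 0.380952) = 0.380952
U% = 38.10%

38.10


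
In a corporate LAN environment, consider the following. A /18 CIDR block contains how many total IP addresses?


Given: CIDR prefix /18
Host bits = 32 - 18 = 14
Total addresses = 2^14 = 16384

16384


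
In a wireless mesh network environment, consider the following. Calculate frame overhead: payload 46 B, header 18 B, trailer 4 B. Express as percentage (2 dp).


Given: payload = 46 B, header = 18 B, trailer = 4 B
Overhead bytes = header + trailer = 18 + 4 = 22
Total frame = payload + overhead = 46 + 22 = 68
Overhead % = 22 / 68 * 100 = 32.3529% -> 32.35% (2 dp)

32.35


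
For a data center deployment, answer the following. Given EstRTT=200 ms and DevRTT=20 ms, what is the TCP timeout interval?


Given: EstRTT = 200 ms, DevRTT = 20 ms
Timeout = EstRTT + 4 * DevRTT
4 * DevRTT = 4 * 20 = 80
Timeout = 200 + 80 = 280 ms

280


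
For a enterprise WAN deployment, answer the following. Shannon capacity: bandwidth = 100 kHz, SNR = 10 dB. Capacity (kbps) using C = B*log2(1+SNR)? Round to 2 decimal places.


Given: B = 100 kHz, SNR = 10 dB
SNR linear = 10^(10/10) = 10
1 + SNR = 11
log2(11) = 3.4594316186
C = 100 * 1000 * 3.4594316186 = 345943.1619 bps
C = 345.943162 kbps -> 345.94 kbps (2 dp)

345.94


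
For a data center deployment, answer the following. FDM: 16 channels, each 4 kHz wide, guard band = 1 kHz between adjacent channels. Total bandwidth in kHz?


Given: 16 channels, 4 kHz each, guard = 1 kHz
Channel bandwidth = 16 * 4 = 64 kHz
Guard bands = 15 gaps * 1 kHz = 15 kHz
Total = 64 + 15 = 79 kHz

79


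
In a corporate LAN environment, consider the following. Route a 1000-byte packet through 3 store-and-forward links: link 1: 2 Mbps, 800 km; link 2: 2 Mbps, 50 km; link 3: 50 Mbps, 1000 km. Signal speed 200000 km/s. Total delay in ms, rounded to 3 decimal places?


Packet = 1000 bytes = 8000 bits. Store-and-forward: sum (t_trans + t_prop) per link.
Link 1: t_trans = 8000/(2*10^6) s = 4.0000 ms; t_prop = 800/200000 s = 4.0000 ms; subtotal = 8.0000 ms
Link 2: t_trans = 8000/(2*10^6) s = 4.0000 ms; t_prop = 50/200000 s = 0.2500 ms; subtotal = 4.2500 ms
Link 3: t_trans = 8000/(50*10^6) s = 0.1600 ms; t_prop = 1000/200000 s = 5.0000 ms; subtotal = 5.1600 ms
End-to-end = 8.0000 + 4.2500 + 5.1600 = 17.4100 ms -> 17.410 ms (3 dp)

17.410


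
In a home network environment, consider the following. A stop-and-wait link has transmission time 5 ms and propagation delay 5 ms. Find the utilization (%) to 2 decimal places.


Given: Ttrans = 5 ms, Tprop = 5 ms
RTT = 2 * Tprop = 2 * 5 = 10 ms
U = Ttrans / (Ttrans + RTT)
U = 5 / (5 + 10)
U = 5 / 15 = 0.333333
U% = 33.33%

33.33


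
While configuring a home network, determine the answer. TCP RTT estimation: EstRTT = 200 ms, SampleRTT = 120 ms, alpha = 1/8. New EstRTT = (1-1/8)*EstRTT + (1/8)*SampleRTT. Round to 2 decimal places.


Given: EstRTT = 200 ms, SampleRTT = 120 ms, alpha = 1/8
New EstRTT = (1 - alpha) * EstRTT + alpha * SampleRTT
(7/8) * 200 = 175
(1/8) * 120 = 15
New EstRTT = 175 + 15 = 190 ms -> 190.00 ms (2 dp)

190.00


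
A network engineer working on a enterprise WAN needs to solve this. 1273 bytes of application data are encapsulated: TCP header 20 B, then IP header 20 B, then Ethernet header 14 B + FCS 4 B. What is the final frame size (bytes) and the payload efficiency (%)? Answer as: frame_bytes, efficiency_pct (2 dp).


TCP segment = 1273 + 20 = 1293 B
IP packet = 1293 + 20 = 1313 B
Ethernet frame = 1313 + 14 + 4 = 1331 B
Efficiency = app / frame = 1273 / 1331 = 0.956424 = 95.6424% -> 95.64% (2 dp)

1331, 95.64


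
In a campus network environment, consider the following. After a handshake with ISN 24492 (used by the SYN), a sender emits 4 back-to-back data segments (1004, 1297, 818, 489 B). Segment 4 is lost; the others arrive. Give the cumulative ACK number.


SYN uses sequence number 24492; first data byte = ISN + 1 = 24493.
Segment 1: SEQ = 24493, len = 1004 B, covers [24493, 25496]
Segment 2: SEQ = 25497, len = 1297 B, covers [25497, 26793]
Segment 3: SEQ = 26794, len = 818 B, covers [26794, 27611]
Segment 4: SEQ = 27612, len = 489 B, covers [27612, 28100] [LOST]
In-order data received: bytes [24493, 27611] (segments 1..3).
Segment 4 missing -> gap begins at byte 27612.
Cumulative ACK = next expected in-order byte = 24493 + 1004 + 1297 + 818 = 27612

27612


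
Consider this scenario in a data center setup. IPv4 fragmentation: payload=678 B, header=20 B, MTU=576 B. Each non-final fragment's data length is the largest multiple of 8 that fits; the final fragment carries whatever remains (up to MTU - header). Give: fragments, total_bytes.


Max data per non-final fragment = floor((MTU - header)/8)*8 = floor((576 - 20)/8)*8 = floor(556/8)*8 = 552 B
Final fragment needs no 8-byte alignment: it can carry up to MTU - header = 556 B
Non-final fragments needed = ceil((payload - 556) / 552) = ceil(122/552) = ceil(0.2210) = 1
Number of fragments = 1 + 1 = 2
Fragment sizes (data): 1 * 552 B + 126 B (last, 126 <= 556 OK)
Total bytes sent = payload + n_frags * header = 678 + 2*20 = 678 + 40 = 718 B

2, 718


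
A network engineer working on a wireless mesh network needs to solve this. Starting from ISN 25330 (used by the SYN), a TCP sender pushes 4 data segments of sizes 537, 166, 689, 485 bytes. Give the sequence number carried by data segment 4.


The SYN occupies sequence number ISN = 25330, so the first data byte is ISN + 1 = 25331.
SEQ of data segment i = (ISN + 1) + sum of payload sizes of segments 1..i-1.
Segment 1: SEQ = 25331, payload = 537 bytes
Segment 2: SEQ = 25868, payload = 166 bytes
Segment 3: SEQ = 26034, payload = 689 bytes
Segment 4: SEQ = 26723, payload = 485 bytes
SEQ of segment 4 = 25331 + 537 + 166 + 689 = 26723

26723


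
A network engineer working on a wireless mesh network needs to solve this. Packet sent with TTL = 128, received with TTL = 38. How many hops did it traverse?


Given: initial TTL = 128, received TTL = 38
Hops = initial TTL - received TTL
Hops = 128 - 38 = 90

90


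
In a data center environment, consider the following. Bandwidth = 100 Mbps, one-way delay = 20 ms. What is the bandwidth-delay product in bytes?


Given: bandwidth = 100 Mbps, delay = 20 ms
BDP in bits = 100 * 10^6 * 20 / 1000
BDP in bits = 2000000
BDP in bytes = 2000000 / 8 = 250000

250000


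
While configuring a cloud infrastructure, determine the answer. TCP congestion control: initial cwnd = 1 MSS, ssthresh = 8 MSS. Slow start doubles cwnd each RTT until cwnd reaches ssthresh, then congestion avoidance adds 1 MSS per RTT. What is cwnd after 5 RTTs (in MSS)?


RTT 0: cwnd = 1 MSS (initial)
RTT 1: cwnd = 2 MSS (slow start, doubled)
RTT 2: cwnd = 4 MSS (slow start, doubled)
RTT 3: cwnd = 8 MSS (slow start, doubled)
RTT 4: cwnd = 9 MSS (congestion avoidance, +1)
RTT 5: cwnd = 10 MSS (congestion avoidance, +1)

10


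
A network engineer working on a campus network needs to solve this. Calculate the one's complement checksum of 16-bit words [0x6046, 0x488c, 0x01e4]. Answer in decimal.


Given words: [0x6046, 0x488c, 0x01e4]
Step 1: Sum all words
Raw sum = 24646 + 18572 + 484 = 43702
One's complement = ~43702 & 0xFFFF = 21833

21833


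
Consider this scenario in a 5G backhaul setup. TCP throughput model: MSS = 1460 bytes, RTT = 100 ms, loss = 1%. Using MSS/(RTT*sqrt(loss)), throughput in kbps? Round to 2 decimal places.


Given: MSS = 1460 bytes, RTT = 100 ms, loss = 1%
RTT in seconds = 100 / 1000 = 0.1
Loss rate = 1% = 0.01
sqrt(loss) = sqrt(0.01) = 0.1
Throughput (bytes/s) = 1460 / (0.1 * 0.1) = 146000.0000
Throughput (kbps) = 146000.0000 * 8 / 1000 = 1168.000000 -> 1168.00 kbps (2 dp)

1168.00


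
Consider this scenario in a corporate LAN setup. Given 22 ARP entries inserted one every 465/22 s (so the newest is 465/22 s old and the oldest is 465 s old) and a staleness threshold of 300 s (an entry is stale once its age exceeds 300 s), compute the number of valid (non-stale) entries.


Ages are k * 465/22 s for k = 1..22 (spacing = 21.1364 s).
Entry k is valid iff k * 465/22 <= 300 iff k <= 22 * 300 / 465 = 14.1935
n_valid = floor(14.1935) = 14
(n_stale = 22 - 14 = 8)

14


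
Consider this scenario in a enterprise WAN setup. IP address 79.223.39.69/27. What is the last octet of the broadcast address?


Given: IP = 79.223.39.69, prefix = /27
Host bits = 32 - 27 = 5
Network last octet = 69 AND mask = 64
Host part size = 2^5 - 1 = 31
Broadcast last octet = 64 OR 31 = 95

95


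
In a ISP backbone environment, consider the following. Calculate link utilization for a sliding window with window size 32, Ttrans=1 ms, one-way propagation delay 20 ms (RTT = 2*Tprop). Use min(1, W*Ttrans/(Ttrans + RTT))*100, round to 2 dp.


Given: W = 32, Ttrans = 1 ms, RTT = 40 ms (= 2 * Tprop, Tprop = 20 ms)
Cycle time = Ttrans + RTT = 1 + 40 = 41 ms (first packet sent until its ACK returns)
W * Ttrans = 32 * 1 = 32 ms of sending per cycle
W * Ttrans / (Ttrans + RTT) = 32 / 41 = 0.780488
U = min(1, 0.780488) = 0.780488
U% = 78.05%

78.05


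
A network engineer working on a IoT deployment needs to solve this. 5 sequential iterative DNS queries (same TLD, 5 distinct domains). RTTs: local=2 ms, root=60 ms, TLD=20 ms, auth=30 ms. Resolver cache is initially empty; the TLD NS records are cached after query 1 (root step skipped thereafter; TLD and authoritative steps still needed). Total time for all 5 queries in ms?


Lookup 1 (cold cache): local + root + TLD + auth = 2 + 60 + 20 + 30 = 112 ms
Lookups 2..5 (TLD NS cached -> skip root; new domain -> still ask TLD and auth): local + TLD + auth = 2 + 20 + 30 = 52 ms each
Remaining 4 lookups: 4 * 52 = 208 ms
Total = 112 + 208 = 320 ms

320


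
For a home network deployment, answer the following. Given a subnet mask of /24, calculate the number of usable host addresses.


Given: subnet mask /24
Host bits = 32 - 24 = 8
Total addresses = 2^8 = 256
Usable hosts = 256 - 2 (network + broadcast) = 254

254


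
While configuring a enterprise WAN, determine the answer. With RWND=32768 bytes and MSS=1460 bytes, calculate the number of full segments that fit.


Given: RWND = 32768 bytes, MSS = 1460 bytes
Full segments = floor(RWND / MSS)
Full segments = floor(32768 / 1460)
Full segments = floor(22.4438) = 22

22


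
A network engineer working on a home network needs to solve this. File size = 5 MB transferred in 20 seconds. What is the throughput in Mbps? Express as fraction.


Given: file = 5 MB, time = 20 s
File in Mb = 5 * 8 = 40 Mb
Throughput = 40 / 20 Mbps
Throughput = 2 Mbps

2


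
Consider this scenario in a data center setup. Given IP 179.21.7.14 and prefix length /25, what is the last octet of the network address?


Given: IP = 179.21.7.14, prefix = /25
Subnet mask = 255.255.255.128
Last octet of IP: 14
Last octet of mask: 128
Network last octet = 14 AND 128 = 0

0


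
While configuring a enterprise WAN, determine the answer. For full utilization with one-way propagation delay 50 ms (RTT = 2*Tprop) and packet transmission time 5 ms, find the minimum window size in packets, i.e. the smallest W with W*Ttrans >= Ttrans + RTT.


Given: Ttrans = 5 ms, RTT = 100 ms (= 2 * Tprop, Tprop = 50 ms)
Time until first ACK returns = Ttrans + RTT = 5 + 100 = 105 ms
Need W * Ttrans >= Ttrans + RTT  ->  W >= (Ttrans + RTT) / Ttrans
(Ttrans + RTT) / Ttrans = 105 / 5 = 21
W_min = ceil(21) = 21

21


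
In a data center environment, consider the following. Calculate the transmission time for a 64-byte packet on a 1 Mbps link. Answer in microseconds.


Given: packet = 64 bytes, bandwidth = 1 Mbps
Packet in bits = 64 * 8 = 512 bits
Bandwidth = 1 * 10^6 = 1000000 bps
Time = 512 / 1000000 seconds
Time in us = 512 * 10^6 / 1000000 = 512

512


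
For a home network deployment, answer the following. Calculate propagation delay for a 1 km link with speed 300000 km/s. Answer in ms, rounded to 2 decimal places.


Given: distance = 1 km, speed = 300000 km/s
Delay = distance / speed = 1 / 300000 seconds
Delay in ms = 1 * 1000 / 300000
Delay = 0.0033 ms
Rounded to 2 dp = 0.00 ms

0.00


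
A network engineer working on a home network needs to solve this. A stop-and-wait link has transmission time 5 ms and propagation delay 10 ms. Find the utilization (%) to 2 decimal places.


Given: Ttrans = 5 ms, Tprop = 10 ms
RTT = 2 * Tprop = 2 * 10 = 20 ms
U = Ttrans / (Ttrans + RTT)
U = 5 / (5 + 20)
U = 5 / 25 = 0.2
U% = 20.00%

20.00


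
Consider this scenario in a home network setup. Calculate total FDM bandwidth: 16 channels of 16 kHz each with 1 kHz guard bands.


Given: 16 channels, 16 kHz each, guard = 1 kHz
Channel bandwidth = 16 * 16 = 256 kHz
Guard bands = 15 gaps * 1 kHz = 15 kHz
Total = 256 + 15 = 271 kHz

271


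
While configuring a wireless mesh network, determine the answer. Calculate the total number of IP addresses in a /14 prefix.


Given: CIDR prefix /14
Host bits = 32 - 14 = 18
Total addresses = 2^18 = 262144

262144


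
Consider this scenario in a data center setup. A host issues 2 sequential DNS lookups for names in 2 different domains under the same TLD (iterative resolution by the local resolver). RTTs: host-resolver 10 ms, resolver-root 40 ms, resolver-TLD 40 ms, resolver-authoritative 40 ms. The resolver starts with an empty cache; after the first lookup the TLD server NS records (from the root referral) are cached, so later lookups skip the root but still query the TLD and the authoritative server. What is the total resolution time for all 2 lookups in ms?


Lookup 1 (cold cache): local + root + TLD + auth = 10 + 40 + 40 + 40 = 130 ms
Lookups 2..2 (TLD NS cached -> skip root; new domain -> still ask TLD and auth): local + TLD + auth = 10 + 40 + 40 = 90 ms each
Remaining 1 lookups: 1 * 90 = 90 ms
Total = 130 + 90 = 220 ms

220


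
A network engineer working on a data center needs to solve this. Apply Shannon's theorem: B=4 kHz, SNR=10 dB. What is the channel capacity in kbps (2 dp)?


Given: B = 4 kHz, SNR = 10 dB
SNR linear = 10^(10/10) = 10
1 + SNR = 11
log2(11) = 3.4594316186
C = 4 * 1000 * 3.4594316186 = 13837.7265 bps
C = 13.837726 kbps -> 13.84 kbps (2 dp)

13.84


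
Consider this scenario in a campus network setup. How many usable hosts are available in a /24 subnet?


Given: subnet mask /24
Host bits = 32 - 24 = 8
Total addresses = 2^8 = 256
Usable hosts = 256 - 2 (network + broadcast) = 254

254


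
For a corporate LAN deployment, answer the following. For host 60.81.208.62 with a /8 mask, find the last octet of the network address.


Given: IP = 60.81.208.62, prefix = /8
Subnet mask = 255.0.0.0
Last octet of IP: 62
Last octet of mask: 0
Network last octet = 62 AND 0 = 0

0


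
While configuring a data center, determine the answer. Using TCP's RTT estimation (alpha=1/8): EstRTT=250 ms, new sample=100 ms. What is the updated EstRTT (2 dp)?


Given: EstRTT = 250 ms, SampleRTT = 100 ms, alpha = 1/8
New EstRTT = (1 - alpha) * EstRTT + alpha * SampleRTT
(7/8) * 250 = 218.75
(1/8) * 100 = 12.5
New EstRTT = 218.75 + 12.5 = 231.25 ms -> 231.25 ms (2 dp)

231.25


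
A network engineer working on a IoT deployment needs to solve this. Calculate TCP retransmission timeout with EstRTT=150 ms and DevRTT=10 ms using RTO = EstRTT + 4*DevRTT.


Given: EstRTT = 150 ms, DevRTT = 10 ms
Timeout = EstRTT + 4 * DevRTT
4 * DevRTT = 4 * 10 = 40
Timeout = 150 + 40 = 190 ms

190


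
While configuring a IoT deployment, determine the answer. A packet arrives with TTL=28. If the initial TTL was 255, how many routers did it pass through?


Given: initial TTL = 255, received TTL = 28
Hops = initial TTL - received TTL
Hops = 255 - 28 = 227

227


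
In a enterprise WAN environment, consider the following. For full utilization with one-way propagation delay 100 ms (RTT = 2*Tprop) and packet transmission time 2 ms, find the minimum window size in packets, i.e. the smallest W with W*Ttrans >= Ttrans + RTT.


Given: Ttrans = 2 ms, RTT = 200 ms (= 2 * Tprop, Tprop = 100 ms)
Time until first ACK returns = Ttrans + RTT = 2 + 200 = 202 ms
Need W * Ttrans >= Ttrans + RTT  ->  W >= (Ttrans + RTT) / Ttrans
(Ttrans + RTT) / Ttrans = 202 / 2 = 101
W_min = ceil(101) = 101

101


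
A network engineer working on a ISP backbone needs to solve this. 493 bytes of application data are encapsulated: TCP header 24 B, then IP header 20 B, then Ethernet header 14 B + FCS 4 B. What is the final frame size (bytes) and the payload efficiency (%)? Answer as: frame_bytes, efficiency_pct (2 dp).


TCP segment = 493 + 24 = 517 B
IP packet = 517 + 20 = 537 B
Ethernet frame = 537 + 14 + 4 = 555 B
Efficiency = app / frame = 493 / 555 = 0.888288 = 88.8288% -> 88.83% (2 dp)

555, 88.83


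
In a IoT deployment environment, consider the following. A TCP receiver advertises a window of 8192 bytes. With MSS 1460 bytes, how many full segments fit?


Given: RWND = 8192 bytes, MSS = 1460 bytes
Full segments = floor(RWND / MSS)
Full segments = floor(8192 / 1460)
Full segments = floor(5.611) = 5

5


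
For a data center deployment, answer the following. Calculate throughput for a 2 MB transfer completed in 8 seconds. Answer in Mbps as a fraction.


Given: file = 2 MB, time = 8 s
File in Mb = 2 * 8 = 16 Mb
Throughput = 16 / 8 Mbps
Throughput = 2 Mbps

2


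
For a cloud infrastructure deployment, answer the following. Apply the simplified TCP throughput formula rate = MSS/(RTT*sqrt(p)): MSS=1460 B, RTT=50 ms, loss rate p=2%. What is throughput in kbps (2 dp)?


Given: MSS = 1460 bytes, RTT = 50 ms, loss = 2%
RTT in seconds = 50 / 1000 = 0.05
Loss rate = 2% = 0.02
sqrt(loss) = sqrt(0.02) = 0.141421356237
Throughput (bytes/s) = 1460 / (0.05 * 0.141421356237) = 206475.1801
Throughput (kbps) = 206475.1801 * 8 / 1000 = 1651.801441 -> 1651.80 kbps (2 dp)

1651.80


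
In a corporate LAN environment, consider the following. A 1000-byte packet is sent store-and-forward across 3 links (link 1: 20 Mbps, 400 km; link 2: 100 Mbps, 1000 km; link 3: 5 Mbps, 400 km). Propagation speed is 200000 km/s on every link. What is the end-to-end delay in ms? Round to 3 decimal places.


Packet = 1000 bytes = 8000 bits. Store-and-forward: sum (t_trans + t_prop) per link.
Link 1: t_trans = 8000/(20*10^6) s = 0.4000 ms; t_prop = 400/200000 s = 2.0000 ms; subtotal = 2.4000 ms
Link 2: t_trans = 8000/(100*10^6) s = 0.0800 ms; t_prop = 1000/200000 s = 5.0000 ms; subtotal = 5.0800 ms
Link 3: t_trans = 8000/(5*10^6) s = 1.6000 ms; t_prop = 400/200000 s = 2.0000 ms; subtotal = 3.6000 ms
End-to-end = 2.4000 + 5.0800 + 3.6000 = 11.0800 ms -> 11.080 ms (3 dp)

11.080


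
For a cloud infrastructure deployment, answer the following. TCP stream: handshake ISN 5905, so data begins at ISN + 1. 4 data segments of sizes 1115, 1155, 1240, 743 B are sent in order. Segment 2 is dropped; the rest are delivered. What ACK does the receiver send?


SYN uses sequence number 5905; first data byte = ISN + 1 = 5906.
Segment 1: SEQ = 5906, len = 1115 B, covers [5906, 7020]
Segment 2: SEQ = 7021, len = 1155 B, covers [7021, 8175] [LOST]
Segment 3: SEQ = 8176, len = 1240 B, covers [8176, 9415]
Segment 4: SEQ = 9416, len = 743 B, covers [9416, 10158]
In-order data received: bytes [5906, 7020] (segments 1..1).
Segment 2 missing -> gap begins at byte 7021; later segments buffered out of order.
Cumulative ACK = next expected in-order byte = 5906 + 1115 = 7021

7021


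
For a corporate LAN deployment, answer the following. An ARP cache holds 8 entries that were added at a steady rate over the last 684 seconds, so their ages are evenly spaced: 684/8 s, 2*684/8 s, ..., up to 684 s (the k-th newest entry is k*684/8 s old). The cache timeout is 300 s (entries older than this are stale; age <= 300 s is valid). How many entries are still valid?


Ages are k * 684/8 s for k = 1..8 (spacing = 85.5000 s).
Entry k is valid iff k * 684/8 <= 300 iff k <= 8 * 300 / 684 = 3.5088
n_valid = floor(3.5088) = 3
(n_stale = 8 - 3 = 5)

3


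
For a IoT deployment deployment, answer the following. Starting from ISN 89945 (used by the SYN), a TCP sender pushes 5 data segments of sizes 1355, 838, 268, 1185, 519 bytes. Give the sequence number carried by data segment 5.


The SYN occupies sequence number ISN = 89945, so the first data byte is ISN + 1 = 89946.
SEQ of data segment i = (ISN + 1) + sum of payload sizes of segments 1..i-1.
Segment 1: SEQ = 89946, payload = 1355 bytes
Segment 2: SEQ = 91301, payload = 838 bytes
Segment 3: SEQ = 92139, payload = 268 bytes
Segment 4: SEQ = 92407, payload = 1185 bytes
Segment 5: SEQ = 93592, payload = 519 bytes
SEQ of segment 5 = 89946 + 1355 + 838 + 268 + 1185 = 93592

93592


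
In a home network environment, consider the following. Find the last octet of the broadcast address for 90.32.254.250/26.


Given: IP = 90.32.254.250, prefix = /26
Host bits = 32 - 26 = 6
Network last octet = 250 AND mask = 192
Host part size = 2^6 - 1 = 63
Broadcast last octet = 192 OR 63 = 255

255


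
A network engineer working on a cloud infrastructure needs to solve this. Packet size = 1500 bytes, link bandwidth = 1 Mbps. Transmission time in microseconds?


Given: packet = 1500 bytes, bandwidth = 1 Mbps
Packet in bits = 1500 * 8 = 12000 bits
Bandwidth = 1 * 10^6 = 1000000 bps
Time = 12000 / 1000000 seconds
Time in us = 12000 * 10^6 / 1000000 = 12000

12000
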